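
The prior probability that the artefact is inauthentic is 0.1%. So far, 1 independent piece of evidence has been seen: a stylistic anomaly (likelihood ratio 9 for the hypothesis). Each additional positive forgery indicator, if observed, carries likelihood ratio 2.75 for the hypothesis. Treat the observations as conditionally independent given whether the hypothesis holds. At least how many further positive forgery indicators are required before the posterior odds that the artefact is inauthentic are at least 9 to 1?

Prior odds = 0.001/0.999 = 1/999.
Bayes factor of the evidence already in hand = 9.
Odds after that evidence = (1/999) × 9 = 1/111.
Target odds = 9.
Need 2.75ⁿ ≥ 9 ÷ (1/111) = 999.
2.75⁶ = 1771561/4096 falls short of 999 but 2.75⁷ = 19487171/16384 reaches it, so n = 7.

7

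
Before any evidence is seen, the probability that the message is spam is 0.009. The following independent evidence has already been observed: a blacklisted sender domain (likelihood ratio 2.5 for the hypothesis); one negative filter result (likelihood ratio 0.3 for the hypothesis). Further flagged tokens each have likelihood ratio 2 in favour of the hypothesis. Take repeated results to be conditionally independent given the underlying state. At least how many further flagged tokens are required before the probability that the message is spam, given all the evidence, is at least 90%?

11

Prior odds = 0.009/0.991 = 9/991.
Combined Bayes factor of the evidence already in hand = 2.5 × 0.3 = 0.75.
Odds after that evidence = (9/991) × 0.75 = 27/3964.
Target odds = 0.9/0.1 = 9.
Need 2ⁿ ≥ 9 ÷ (27/3964) = 3964/3.
2¹⁰ = 1024 falls short of 3964/3 but 2¹¹ = 2048 reaches it, so n = 11.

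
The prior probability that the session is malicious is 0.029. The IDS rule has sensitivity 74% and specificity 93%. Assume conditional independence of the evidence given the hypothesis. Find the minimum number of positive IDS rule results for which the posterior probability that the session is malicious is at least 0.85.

Prior odds: 0.029 ÷ 0.971 = 29/971.
False-positive rate = 1 − 0.93 = 0.07; likelihood ratio of a positive = 0.74/0.07 = 74/7.
Target posterior odds = 0.85/0.15 = 17/3.
Require (74/7)ⁿ ≥ 17/3 ÷ (29/971) = 16507/87.
(74/7)² = 5476/49 falls short of 16507/87 but (74/7)³ = 405224/343 reaches it, so n = 3.

3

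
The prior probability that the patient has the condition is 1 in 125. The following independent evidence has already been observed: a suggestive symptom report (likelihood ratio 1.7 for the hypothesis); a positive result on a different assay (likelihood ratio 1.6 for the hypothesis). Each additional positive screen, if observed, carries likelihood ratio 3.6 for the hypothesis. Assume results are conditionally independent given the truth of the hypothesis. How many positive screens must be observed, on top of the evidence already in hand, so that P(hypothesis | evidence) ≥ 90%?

Prior odds = 0.008/0.992 = 1/124.
Combined Bayes factor of the evidence already in hand = 1.7 × 1.6 = 2.72.
Odds after that evidence = (1/124) × 2.72 = 17/775.
Target odds = 0.9/0.1 = 9.
Need 3.6ⁿ ≥ 9 ÷ (17/775) = 6975/17.
3.6⁴ = 167.9616 falls short of 6975/17 but 3.6⁵ = 604.66176 reaches it, so n = 5.

5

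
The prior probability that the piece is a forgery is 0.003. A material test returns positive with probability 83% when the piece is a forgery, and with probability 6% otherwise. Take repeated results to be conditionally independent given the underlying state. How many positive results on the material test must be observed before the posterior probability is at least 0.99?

4

Prior odds: 0.003 ÷ 0.997 = 3/997.
Likelihood ratio of a positive result = 0.83/0.06 = 83/6.
Target odds: 0.99 ÷ 0.01 = 99.
Require (83/6)ⁿ ≥ 99 ÷ (3/997) = 32901.
(83/6)³ = 571787/216 falls short of 32901 but (83/6)⁴ = 47458321/1296 reaches it, so n = 4.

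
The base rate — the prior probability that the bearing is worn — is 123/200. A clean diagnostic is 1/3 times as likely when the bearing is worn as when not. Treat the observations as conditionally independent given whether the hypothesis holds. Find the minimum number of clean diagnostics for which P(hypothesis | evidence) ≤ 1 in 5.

2

Prior odds: 0.615 ÷ 0.385 = 123/77.
Likelihood ratio per clean diagnostic = 1/3.
Target posterior odds = 0.2/0.8 = 0.25.
Require (1/3)ⁿ ≤ 0.25 ÷ (123/77) = 77/492.
(1/3)¹ = 1/3 is still above 77/492 but (1/3)² = 1/9 is at or below it, so n = 2.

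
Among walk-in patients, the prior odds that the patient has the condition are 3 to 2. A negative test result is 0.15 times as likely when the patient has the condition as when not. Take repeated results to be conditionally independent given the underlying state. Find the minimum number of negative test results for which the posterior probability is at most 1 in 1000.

4

Prior odds = 1.5.
Likelihood ratio per negative test result = 0.15.
Target odds: 0.001 ÷ 0.999 = 1/999.
Need 1.5 × 0.15ⁿ ≤ 1/999, i.e. 0.15ⁿ ≤ 2/2997.
0.15³ = 0.003375 is still above 2/2997 but 0.15⁴ = 81/160000 is at or below it, so n = 4.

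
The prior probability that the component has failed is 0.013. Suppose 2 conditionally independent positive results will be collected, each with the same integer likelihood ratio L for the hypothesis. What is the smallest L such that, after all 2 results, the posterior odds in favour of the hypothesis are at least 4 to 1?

Prior odds = 0.013/0.987 = 13/987.
Target odds = 4.
Need L² ≥ 4 ÷ (13/987) = 3948/13.
17² = 289 < 3948/13 ≤ 324 = 18², so L = 18.

18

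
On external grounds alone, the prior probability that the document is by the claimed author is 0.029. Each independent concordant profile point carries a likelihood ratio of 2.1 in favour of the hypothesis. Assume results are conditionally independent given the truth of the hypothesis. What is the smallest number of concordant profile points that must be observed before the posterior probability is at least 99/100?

Prior odds = 0.029/0.971 = 29/971.
Likelihood ratio per concordant profile point = 2.1.
Target posterior odds = 0.99/0.01 = 99.
Require 2.1ⁿ ≥ 99 ÷ (29/971) = 96129/29.
2.1¹⁰ ≈1667.99 falls short of 96129/29 but 2.1¹¹ ≈3502.78 reaches it, so n = 11.

11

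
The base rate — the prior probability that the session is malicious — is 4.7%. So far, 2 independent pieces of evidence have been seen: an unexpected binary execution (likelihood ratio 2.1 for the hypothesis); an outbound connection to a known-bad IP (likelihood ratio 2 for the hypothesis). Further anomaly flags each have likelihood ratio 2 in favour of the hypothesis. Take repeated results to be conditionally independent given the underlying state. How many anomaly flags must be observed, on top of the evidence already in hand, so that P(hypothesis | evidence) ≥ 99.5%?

10

Prior odds = 0.047/0.953 = 47/953.
Combined Bayes factor of the evidence already in hand = 2.1 × 2 = 4.2.
Odds after that evidence = (47/953) × 4.2 = 987/4765.
Target odds = 0.995/0.005 = 199.
Need 2ⁿ ≥ 199 ÷ (987/4765) = 948235/987.
2⁹ = 512 falls short of 948235/987 but 2¹⁰ = 1024 reaches it, so n = 10.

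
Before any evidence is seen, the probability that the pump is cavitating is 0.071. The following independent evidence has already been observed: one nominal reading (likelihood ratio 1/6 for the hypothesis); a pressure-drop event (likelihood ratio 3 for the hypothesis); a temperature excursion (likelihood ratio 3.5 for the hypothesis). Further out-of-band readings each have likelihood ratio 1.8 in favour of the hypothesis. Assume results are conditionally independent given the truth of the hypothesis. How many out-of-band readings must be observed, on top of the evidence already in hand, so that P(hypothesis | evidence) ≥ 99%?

12

Prior odds = 0.071/0.929 = 71/929.
Combined Bayes factor of the evidence already in hand = (1/6) × 3 × 3.5 = 1.75.
Odds after that evidence = (71/929) × 1.75 = 497/3716.
Target odds = 0.99/0.01 = 99.
Need 1.8ⁿ ≥ 99 ÷ (497/3716) = 367884/497.
1.8¹¹ ≈642.684 falls short of 367884/497 but 1.8¹² ≈1156.83 reaches it, so n = 12.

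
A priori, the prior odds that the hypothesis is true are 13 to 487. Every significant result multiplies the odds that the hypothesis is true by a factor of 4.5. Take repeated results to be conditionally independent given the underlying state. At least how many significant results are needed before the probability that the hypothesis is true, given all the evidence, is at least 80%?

4

Prior odds = 13/487.
Likelihood ratio per significant result = 4.5.
Target odds: 0.8 ÷ 0.2 = 4.
Require 4.5ⁿ ≥ 4 ÷ (13/487) = 1948/13.
4.5³ = 91.125 falls short of 1948/13 but 4.5⁴ = 410.0625 reaches it, so n = 4.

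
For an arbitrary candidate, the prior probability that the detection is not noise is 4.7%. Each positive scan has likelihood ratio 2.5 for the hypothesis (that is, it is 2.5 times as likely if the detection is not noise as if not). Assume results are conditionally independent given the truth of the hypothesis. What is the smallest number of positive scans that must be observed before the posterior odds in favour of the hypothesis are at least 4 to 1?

5

Prior odds: 0.047 ÷ 0.953 = 47/953.
Likelihood ratio per positive scan = 2.5.
Target odds = 4.
Need (47/953) × 2.5ⁿ ≥ 4, i.e. 2.5ⁿ ≥ 3812/47.
2.5⁴ = 39.0625 falls short of 3812/47 but 2.5⁵ = 97.65625 reaches it, so n = 5.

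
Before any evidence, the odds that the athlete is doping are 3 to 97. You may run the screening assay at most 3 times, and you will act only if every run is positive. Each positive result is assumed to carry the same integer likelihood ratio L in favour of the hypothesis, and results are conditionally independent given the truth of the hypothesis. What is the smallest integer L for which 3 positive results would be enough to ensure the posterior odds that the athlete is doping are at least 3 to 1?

5

Prior odds = 3/97.
Target odds = 3.
Need L³ ≥ 3 ÷ (3/97) = 97.
4³ = 64 < 97 ≤ 125 = 5³, so L = 5.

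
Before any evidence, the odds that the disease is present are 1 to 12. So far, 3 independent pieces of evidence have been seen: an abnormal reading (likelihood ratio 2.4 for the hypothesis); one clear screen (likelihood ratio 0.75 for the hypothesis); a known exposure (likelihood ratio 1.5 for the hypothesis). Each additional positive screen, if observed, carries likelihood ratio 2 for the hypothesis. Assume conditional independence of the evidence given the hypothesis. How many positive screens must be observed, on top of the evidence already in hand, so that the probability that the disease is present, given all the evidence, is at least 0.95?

7

Prior odds = 1/12.
Combined Bayes factor of the evidence already in hand = 2.4 × 0.75 × 1.5 = 2.7.
Odds after that evidence = (1/12) × 2.7 = 0.225.
Target odds = 0.95/0.05 = 19.
Need 2ⁿ ≥ 19 ÷ 0.225 = 760/9.
2⁶ = 64 falls short of 760/9 but 2⁷ = 128 reaches it, so n = 7.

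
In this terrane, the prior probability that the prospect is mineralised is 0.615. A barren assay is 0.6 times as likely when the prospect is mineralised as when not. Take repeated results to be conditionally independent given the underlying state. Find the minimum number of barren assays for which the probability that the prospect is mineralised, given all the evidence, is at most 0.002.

14

Prior odds: 0.615 ÷ 0.385 = 123/77.
Likelihood ratio per barren assay = 0.6.
Target odds: 0.002 ÷ 0.998 = 1/499.
Require 0.6ⁿ ≤ 1/499 ÷ (123/77) = 77/61377.
0.6¹³ ≈0.00130607 is still above 77/61377 but 0.6¹⁴ ≈0.000783642 is at or below it, so n = 14.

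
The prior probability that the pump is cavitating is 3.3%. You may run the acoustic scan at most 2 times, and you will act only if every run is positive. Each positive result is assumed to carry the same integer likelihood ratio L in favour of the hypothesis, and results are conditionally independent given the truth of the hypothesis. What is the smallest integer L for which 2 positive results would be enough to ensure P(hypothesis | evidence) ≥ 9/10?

17

Prior odds = 0.033/0.967 = 33/967.
Target odds = 0.9/0.1 = 9.
Need L² ≥ 9 ÷ (33/967) = 2901/11.
16² = 256 < 2901/11 ≤ 289 = 17², so L = 17.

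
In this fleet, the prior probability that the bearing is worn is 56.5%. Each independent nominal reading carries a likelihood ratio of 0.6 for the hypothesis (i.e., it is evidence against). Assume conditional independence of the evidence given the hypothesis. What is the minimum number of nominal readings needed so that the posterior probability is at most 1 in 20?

Prior odds = 0.565/0.435 = 113/87.
Likelihood ratio per nominal reading = 0.6.
Target posterior odds = 0.05/0.95 = 1/19.
Require 0.6ⁿ ≤ 1/19 ÷ (113/87) = 87/2147.
0.6⁶ = 729/15625 is still above 87/2147 but 0.6⁷ = 2187/78125 is at or below it, so n = 7.

7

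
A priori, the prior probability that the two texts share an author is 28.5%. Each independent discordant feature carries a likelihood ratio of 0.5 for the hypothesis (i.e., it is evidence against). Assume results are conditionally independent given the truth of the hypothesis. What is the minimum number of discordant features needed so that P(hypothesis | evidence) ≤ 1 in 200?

7

Prior odds: 0.285 ÷ 0.715 = 57/143.
Likelihood ratio per discordant feature = 0.5.
Target posterior odds = 0.005/0.995 = 1/199.
Require 0.5ⁿ ≤ 1/199 ÷ (57/143) = 143/11343.
0.5⁶ = 0.015625 is still above 143/11343 but 0.5⁷ = 0.0078125 is at or below it, so n = 7.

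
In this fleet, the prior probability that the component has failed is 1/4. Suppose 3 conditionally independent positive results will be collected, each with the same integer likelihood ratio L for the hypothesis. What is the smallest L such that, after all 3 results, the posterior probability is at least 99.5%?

9

Prior odds = 0.25/0.75 = 1/3.
Target odds = 0.995/0.005 = 199.
Need L³ ≥ 199 ÷ (1/3) = 597.
8³ = 512 < 597 ≤ 729 = 9³, so L = 9.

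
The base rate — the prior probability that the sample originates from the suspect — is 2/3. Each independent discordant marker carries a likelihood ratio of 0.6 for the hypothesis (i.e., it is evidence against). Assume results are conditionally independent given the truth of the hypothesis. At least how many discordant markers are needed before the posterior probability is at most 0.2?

Prior odds = (2/3)/(1/3) = 2.
Likelihood ratio per discordant marker = 0.6.
Target posterior odds = 0.2/0.8 = 0.25.
Need 2 × 0.6ⁿ ≤ 0.25, i.e. 0.6ⁿ ≤ 0.125.
0.6⁴ = 0.1296 is still above 0.125 but 0.6⁵ = 0.07776 is at or below it, so n = 5.

5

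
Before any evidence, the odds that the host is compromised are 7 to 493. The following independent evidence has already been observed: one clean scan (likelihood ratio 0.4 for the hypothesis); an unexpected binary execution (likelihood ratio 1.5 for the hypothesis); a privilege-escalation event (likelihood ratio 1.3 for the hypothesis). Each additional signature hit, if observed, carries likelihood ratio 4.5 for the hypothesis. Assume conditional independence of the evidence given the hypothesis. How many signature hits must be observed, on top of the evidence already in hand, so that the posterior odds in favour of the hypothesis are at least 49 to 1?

6

Prior odds = 7/493.
Combined Bayes factor of the evidence already in hand = 0.4 × 1.5 × 1.3 = 0.78.
Odds after that evidence = (7/493) × 0.78 = 273/24650.
Target odds = 49.
Need 4.5ⁿ ≥ 49 ÷ (273/24650) = 172550/39.
4.5⁵ = 1845.28125 falls short of 172550/39 but 4.5⁶ = 8303.765625 reaches it, so n = 6.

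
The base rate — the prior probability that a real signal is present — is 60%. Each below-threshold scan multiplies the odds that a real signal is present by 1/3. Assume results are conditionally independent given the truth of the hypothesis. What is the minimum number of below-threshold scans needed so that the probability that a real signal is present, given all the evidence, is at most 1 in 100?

5

Prior odds = 0.6/0.4 = 1.5.
Likelihood ratio per below-threshold scan = 1/3.
Target posterior odds = 0.01/0.99 = 1/99.
Need 1.5 × (1/3)ⁿ ≤ 1/99, i.e. (1/3)ⁿ ≤ 2/297.
(1/3)⁴ = 1/81 is still above 2/297 but (1/3)⁵ = 1/243 is at or below it, so n = 5.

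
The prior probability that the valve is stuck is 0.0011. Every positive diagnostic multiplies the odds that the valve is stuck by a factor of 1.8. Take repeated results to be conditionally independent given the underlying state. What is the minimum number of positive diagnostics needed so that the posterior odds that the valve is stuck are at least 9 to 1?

16

Prior odds = 0.0011/0.9989 = 11/9989.
Likelihood ratio per positive diagnostic = 1.8.
Target odds = 9.
Need (11/9989) × 1.8ⁿ ≥ 9, i.e. 1.8ⁿ ≥ 89901/11.
1.8¹⁵ ≈6746.64 falls short of 89901/11 but 1.8¹⁶ ≈12144 reaches it, so n = 16.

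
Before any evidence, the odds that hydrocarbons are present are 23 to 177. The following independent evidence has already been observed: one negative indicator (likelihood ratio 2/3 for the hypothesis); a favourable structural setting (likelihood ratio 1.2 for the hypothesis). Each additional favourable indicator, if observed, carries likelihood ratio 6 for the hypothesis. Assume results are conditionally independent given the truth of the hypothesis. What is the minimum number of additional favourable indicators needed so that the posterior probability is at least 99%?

Prior odds = 23/177.
Combined Bayes factor of the evidence already in hand = (2/3) × 1.2 = 0.8.
Odds after that evidence = (23/177) × 0.8 = 92/885.
Target odds = 0.99/0.01 = 99.
Need 6ⁿ ≥ 99 ÷ (92/885) = 87615/92.
6³ = 216 falls short of 87615/92 but 6⁴ = 1296 reaches it, so n = 4.

4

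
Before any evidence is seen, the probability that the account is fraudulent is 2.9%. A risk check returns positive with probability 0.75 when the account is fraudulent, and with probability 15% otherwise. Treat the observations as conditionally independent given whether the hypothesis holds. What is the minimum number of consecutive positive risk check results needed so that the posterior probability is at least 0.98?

5

Prior odds: 0.029 ÷ 0.971 = 29/971.
Likelihood ratio of a positive result = 0.75/0.15 = 5.
Target posterior odds = 0.98/0.02 = 49.
Need (29/971) × 5ⁿ ≥ 49, i.e. 5ⁿ ≥ 47579/29.
5⁴ = 625 falls short of 47579/29 but 5⁵ = 3125 reaches it, so n = 5.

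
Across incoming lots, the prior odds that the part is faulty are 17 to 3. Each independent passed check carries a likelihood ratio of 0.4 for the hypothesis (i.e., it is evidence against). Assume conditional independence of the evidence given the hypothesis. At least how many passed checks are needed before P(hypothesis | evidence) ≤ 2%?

Prior odds = 17/3.
Likelihood ratio per passed check = 0.4.
Target posterior odds = 0.02/0.98 = 1/49.
Need (17/3) × 0.4ⁿ ≤ 1/49, i.e. 0.4ⁿ ≤ 3/833.
0.4⁶ = 64/15625 is still above 3/833 but 0.4⁷ = 128/78125 is at or below it, so n = 7.

7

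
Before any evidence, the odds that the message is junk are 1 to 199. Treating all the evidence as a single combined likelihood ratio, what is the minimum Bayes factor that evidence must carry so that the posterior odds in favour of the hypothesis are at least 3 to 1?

597

Prior odds = 1/199.
Target odds = 3.
Required Bayes factor = 3 ÷ (1/199) = 597.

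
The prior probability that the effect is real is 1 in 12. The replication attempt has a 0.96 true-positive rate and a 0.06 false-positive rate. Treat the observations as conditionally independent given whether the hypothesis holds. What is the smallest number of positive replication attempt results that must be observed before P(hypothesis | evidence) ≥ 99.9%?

Prior odds = (1/12)/(11/12) = 1/11.
Likelihood ratio of a positive result = 0.96/0.06 = 16.
Target odds: 0.999 ÷ 0.001 = 999.
Need (1/11) × 16ⁿ ≥ 999, i.e. 16ⁿ ≥ 10989.
16³ = 4096 falls short of 10989 but 16⁴ = 65536 reaches it, so n = 4.

4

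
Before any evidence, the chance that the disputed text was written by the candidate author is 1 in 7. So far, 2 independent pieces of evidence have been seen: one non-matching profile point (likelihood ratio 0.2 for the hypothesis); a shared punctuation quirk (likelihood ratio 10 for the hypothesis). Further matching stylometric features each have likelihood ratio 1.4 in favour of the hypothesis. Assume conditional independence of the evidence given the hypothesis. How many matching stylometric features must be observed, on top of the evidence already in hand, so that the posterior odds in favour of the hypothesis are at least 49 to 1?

Prior odds = (1/7)/(6/7) = 1/6.
Combined Bayes factor of the evidence already in hand = 0.2 × 10 = 2.
Odds after that evidence = (1/6) × 2 = 1/3.
Target odds = 49.
Need 1.4ⁿ ≥ 49 ÷ (1/3) = 147.
1.4¹⁴ ≈111.12 falls short of 147 but 1.4¹⁵ ≈155.568 reaches it, so n = 15.

15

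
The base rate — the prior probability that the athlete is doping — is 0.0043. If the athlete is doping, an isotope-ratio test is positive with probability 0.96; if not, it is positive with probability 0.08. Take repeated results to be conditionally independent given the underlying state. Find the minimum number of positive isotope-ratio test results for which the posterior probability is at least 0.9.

Prior odds: 0.0043 ÷ 0.9957 = 43/9957.
Likelihood ratio of a positive = 0.96/0.08 = 12.
Target posterior odds = 0.9/0.1 = 9.
Need (43/9957) × 12ⁿ ≥ 9, i.e. 12ⁿ ≥ 89613/43.
12³ = 1728 falls short of 89613/43 but 12⁴ = 20736 reaches it, so n = 4.

4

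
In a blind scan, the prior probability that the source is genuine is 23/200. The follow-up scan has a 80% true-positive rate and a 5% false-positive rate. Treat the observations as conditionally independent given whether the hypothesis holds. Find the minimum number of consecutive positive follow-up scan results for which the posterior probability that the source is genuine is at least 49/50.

Prior odds = 0.115/0.885 = 23/177.
Likelihood ratio of a positive result = 0.8/0.05 = 16.
Target posterior odds = 0.98/0.02 = 49.
Require 16ⁿ ≥ 49 ÷ (23/177) = 8673/23.
16² = 256 falls short of 8673/23 but 16³ = 4096 reaches it, so n = 3.

3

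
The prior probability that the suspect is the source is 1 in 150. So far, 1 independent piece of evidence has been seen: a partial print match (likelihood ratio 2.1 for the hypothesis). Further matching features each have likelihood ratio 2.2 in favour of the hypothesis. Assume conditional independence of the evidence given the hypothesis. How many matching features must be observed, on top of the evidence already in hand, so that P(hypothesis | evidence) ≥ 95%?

10

Prior odds = (1/150)/(149/150) = 1/149.
Bayes factor of the evidence already in hand = 2.1.
Odds after that evidence = (1/149) × 2.1 = 21/1490.
Target odds = 0.95/0.05 = 19.
Need 2.2ⁿ ≥ 19 ÷ (21/1490) = 28310/21.
2.2⁹ ≈1207.27 falls short of 28310/21 but 2.2¹⁰ ≈2655.99 reaches it, so n = 10.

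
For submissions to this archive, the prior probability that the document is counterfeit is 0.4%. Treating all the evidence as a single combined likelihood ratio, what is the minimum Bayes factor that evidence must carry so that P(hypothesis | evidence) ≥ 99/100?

24651

Prior odds = 0.004/0.996 = 1/249.
Target odds = 0.99/0.01 = 99.
Required Bayes factor = 99 ÷ (1/249) = 24651.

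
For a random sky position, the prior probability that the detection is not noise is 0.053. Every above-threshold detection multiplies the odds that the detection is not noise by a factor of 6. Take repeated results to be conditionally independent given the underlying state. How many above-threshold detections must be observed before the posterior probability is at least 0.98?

Prior odds = 0.053/0.947 = 53/947.
Likelihood ratio per above-threshold detection = 6.
Target posterior odds = 0.98/0.02 = 49.
Need (53/947) × 6ⁿ ≥ 49, i.e. 6ⁿ ≥ 46403/53.
6³ = 216 falls short of 46403/53 but 6⁴ = 1296 reaches it, so n = 4.

4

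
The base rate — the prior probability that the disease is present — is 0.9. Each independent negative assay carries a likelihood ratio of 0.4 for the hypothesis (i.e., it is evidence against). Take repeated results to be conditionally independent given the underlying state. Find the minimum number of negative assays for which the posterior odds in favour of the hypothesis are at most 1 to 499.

10

Prior odds: 0.9 ÷ 0.1 = 9.
Likelihood ratio per negative assay = 0.4.
Target odds = 1/499.
Need 9 × 0.4ⁿ ≤ 1/499, i.e. 0.4ⁿ ≤ 1/4491.
0.4⁹ = 512/1953125 is still above 1/4491 but 0.4¹⁰ = 1024/9765625 is at or below it, so n = 10.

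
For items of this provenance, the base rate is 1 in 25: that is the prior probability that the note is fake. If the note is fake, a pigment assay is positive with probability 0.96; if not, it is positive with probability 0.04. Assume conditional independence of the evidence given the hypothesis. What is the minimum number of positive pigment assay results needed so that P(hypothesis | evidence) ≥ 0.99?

Prior odds = 0.04/0.96 = 1/24.
Likelihood ratio of a positive = 0.96/0.04 = 24.
Target odds: 0.99 ÷ 0.01 = 99.
Need (1/24) × 24ⁿ ≥ 99, i.e. 24ⁿ ≥ 2376.
24² = 576 falls short of 2376 but 24³ = 13824 reaches it, so n = 3.

3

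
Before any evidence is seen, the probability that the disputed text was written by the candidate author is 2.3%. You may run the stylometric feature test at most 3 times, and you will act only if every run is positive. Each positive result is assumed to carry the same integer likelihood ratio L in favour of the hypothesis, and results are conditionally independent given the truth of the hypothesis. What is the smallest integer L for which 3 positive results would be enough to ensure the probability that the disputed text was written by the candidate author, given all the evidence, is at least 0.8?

Prior odds = 0.023/0.977 = 23/977.
Target odds = 0.8/0.2 = 4.
Need L³ ≥ 4 ÷ (23/977) = 3908/23.
5³ = 125 < 3908/23 ≤ 216 = 6³, so L = 6.

6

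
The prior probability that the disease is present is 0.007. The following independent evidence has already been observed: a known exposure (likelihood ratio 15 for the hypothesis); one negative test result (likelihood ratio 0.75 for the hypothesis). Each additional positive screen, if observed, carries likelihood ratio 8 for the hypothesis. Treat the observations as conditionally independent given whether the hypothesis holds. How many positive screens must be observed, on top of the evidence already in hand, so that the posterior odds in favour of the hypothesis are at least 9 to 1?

Prior odds = 0.007/0.993 = 7/993.
Combined Bayes factor of the evidence already in hand = 15 × 0.75 = 11.25.
Odds after that evidence = (7/993) × 11.25 = 105/1324.
Target odds = 9.
Need 8ⁿ ≥ 9 ÷ (105/1324) = 3972/35.
8² = 64 falls short of 3972/35 but 8³ = 512 reaches it, so n = 3.

3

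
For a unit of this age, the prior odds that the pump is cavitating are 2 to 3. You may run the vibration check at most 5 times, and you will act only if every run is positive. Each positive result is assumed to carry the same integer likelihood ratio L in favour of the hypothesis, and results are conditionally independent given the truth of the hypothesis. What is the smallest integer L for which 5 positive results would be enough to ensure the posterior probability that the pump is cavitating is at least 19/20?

Prior odds = 2/3.
Target odds = 0.95/0.05 = 19.
Need L⁵ ≥ 19 ÷ (2/3) = 28.5.
1⁵ = 1 < 28.5 ≤ 32 = 2⁵, so L = 2.

2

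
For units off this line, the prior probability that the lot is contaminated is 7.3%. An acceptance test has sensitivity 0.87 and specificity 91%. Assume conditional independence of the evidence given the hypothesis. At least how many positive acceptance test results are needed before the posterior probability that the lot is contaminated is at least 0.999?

Prior odds: 0.073 ÷ 0.927 = 73/927.
False-positive rate = 1 − 0.91 = 0.09; likelihood ratio of a positive = 0.87/0.09 = 29/3.
Target odds: 0.999 ÷ 0.001 = 999.
Require (29/3)ⁿ ≥ 999 ÷ (73/927) = 926073/73.
(29/3)⁴ = 707281/81 falls short of 926073/73 but (29/3)⁵ = 20511149/243 reaches it, so n = 5.

5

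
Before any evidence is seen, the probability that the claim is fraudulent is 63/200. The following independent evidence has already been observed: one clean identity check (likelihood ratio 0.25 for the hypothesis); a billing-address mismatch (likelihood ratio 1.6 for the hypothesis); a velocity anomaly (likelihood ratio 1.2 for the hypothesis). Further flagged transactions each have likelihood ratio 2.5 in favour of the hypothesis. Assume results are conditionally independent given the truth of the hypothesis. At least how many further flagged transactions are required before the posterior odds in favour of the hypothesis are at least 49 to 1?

Prior odds = 0.315/0.685 = 63/137.
Combined Bayes factor of the evidence already in hand = 0.25 × 1.6 × 1.2 = 0.48.
Odds after that evidence = (63/137) × 0.48 = 756/3425.
Target odds = 49.
Need 2.5ⁿ ≥ 49 ÷ (756/3425) = 23975/108.
2.5⁵ = 97.65625 falls short of 23975/108 but 2.5⁶ = 244.140625 reaches it, so n = 6.

6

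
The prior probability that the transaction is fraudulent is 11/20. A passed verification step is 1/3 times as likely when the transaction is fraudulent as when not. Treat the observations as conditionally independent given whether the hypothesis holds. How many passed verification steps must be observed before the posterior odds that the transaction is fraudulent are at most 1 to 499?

Prior odds = 0.55/0.45 = 11/9.
Likelihood ratio per passed verification step = 1/3.
Target odds = 1/499.
Require (1/3)ⁿ ≤ 1/499 ÷ (11/9) = 9/5489.
(1/3)⁵ = 1/243 is still above 9/5489 but (1/3)⁶ = 1/729 is at or below it, so n = 6.

6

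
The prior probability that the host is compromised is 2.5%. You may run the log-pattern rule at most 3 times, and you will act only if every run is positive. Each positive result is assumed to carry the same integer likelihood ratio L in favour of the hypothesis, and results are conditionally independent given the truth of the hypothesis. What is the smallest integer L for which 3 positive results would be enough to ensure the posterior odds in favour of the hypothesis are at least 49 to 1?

13

Prior odds = 0.025/0.975 = 1/39.
Target odds = 49.
Need L³ ≥ 49 ÷ (1/39) = 1911.
12³ = 1728 < 1911 ≤ 2197 = 13³, so L = 13.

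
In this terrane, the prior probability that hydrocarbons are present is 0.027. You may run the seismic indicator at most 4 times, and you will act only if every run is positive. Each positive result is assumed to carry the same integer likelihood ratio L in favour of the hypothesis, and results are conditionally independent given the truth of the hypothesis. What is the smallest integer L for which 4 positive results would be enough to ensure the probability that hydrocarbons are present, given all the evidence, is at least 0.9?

5

Prior odds = 0.027/0.973 = 27/973.
Target odds = 0.9/0.1 = 9.
Need L⁴ ≥ 9 ÷ (27/973) = 973/3.
4⁴ = 256 < 973/3 ≤ 625 = 5⁴, so L = 5.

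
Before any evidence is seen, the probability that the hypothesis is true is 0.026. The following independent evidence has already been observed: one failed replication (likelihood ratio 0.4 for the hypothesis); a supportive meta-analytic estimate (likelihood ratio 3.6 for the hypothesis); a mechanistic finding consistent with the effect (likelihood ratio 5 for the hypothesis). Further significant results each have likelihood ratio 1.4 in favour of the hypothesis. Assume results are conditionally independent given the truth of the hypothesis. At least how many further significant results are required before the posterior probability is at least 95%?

14

Prior odds = 0.026/0.974 = 13/487.
Combined Bayes factor of the evidence already in hand = 0.4 × 3.6 × 5 = 7.2.
Odds after that evidence = (13/487) × 7.2 = 468/2435.
Target odds = 0.95/0.05 = 19.
Need 1.4ⁿ ≥ 19 ÷ (468/2435) = 46265/468.
1.4¹³ ≈79.3715 falls short of 46265/468 but 1.4¹⁴ ≈111.12 reaches it, so n = 14.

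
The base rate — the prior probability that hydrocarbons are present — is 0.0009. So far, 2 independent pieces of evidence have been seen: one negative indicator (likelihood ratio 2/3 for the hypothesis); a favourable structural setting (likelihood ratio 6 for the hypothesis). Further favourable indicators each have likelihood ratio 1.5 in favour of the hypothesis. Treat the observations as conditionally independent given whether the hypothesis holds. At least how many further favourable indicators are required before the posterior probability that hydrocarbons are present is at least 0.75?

17

Prior odds = 0.0009/0.9991 = 9/9991.
Combined Bayes factor of the evidence already in hand = (2/3) × 6 = 4.
Odds after that evidence = (9/9991) × 4 = 36/9991.
Target odds = 0.75/0.25 = 3.
Need 1.5ⁿ ≥ 3 ÷ (36/9991) = 9991/12.
1.5¹⁶ = 43046721/65536 falls short of 9991/12 but 1.5¹⁷ = 129140163/131072 reaches it, so n = 17.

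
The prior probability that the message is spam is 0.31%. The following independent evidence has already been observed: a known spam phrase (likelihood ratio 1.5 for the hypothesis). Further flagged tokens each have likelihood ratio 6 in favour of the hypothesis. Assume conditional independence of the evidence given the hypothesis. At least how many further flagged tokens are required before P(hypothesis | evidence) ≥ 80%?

4

Prior odds = 0.0031/0.9969 = 31/9969.
Bayes factor of the evidence already in hand = 1.5.
Odds after that evidence = (31/9969) × 1.5 = 31/6646.
Target odds = 0.8/0.2 = 4.
Need 6ⁿ ≥ 4 ÷ (31/6646) = 26584/31.
6³ = 216 falls short of 26584/31 but 6⁴ = 1296 reaches it, so n = 4.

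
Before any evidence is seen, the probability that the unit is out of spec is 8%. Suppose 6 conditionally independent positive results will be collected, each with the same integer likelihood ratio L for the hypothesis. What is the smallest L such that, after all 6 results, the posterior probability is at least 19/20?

Prior odds = 0.08/0.92 = 2/23.
Target odds = 0.95/0.05 = 19.
Need L⁶ ≥ 19 ÷ (2/23) = 218.5.
2⁶ = 64 < 218.5 ≤ 729 = 3⁶, so L = 3.

3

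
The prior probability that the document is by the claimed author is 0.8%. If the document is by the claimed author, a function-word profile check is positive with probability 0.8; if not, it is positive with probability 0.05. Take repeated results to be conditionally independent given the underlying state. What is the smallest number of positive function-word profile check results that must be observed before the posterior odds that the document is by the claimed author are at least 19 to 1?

3

Prior odds: 0.008 ÷ 0.992 = 1/124.
Likelihood ratio of a positive = 0.8/0.05 = 16.
Target odds = 19.
Require 16ⁿ ≥ 19 ÷ (1/124) = 2356.
16² = 256 falls short of 2356 but 16³ = 4096 reaches it, so n = 3.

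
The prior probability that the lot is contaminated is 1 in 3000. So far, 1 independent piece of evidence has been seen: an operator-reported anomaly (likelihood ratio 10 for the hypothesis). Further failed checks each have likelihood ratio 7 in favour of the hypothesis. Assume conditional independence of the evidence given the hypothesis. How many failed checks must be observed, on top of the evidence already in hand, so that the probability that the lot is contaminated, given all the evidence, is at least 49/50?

5

Prior odds = (1/3000)/(2999/3000) = 1/2999.
Bayes factor of the evidence already in hand = 10.
Odds after that evidence = (1/2999) × 10 = 10/2999.
Target odds = 0.98/0.02 = 49.
Need 7ⁿ ≥ 49 ÷ (10/2999) = 14695.1.
7⁴ = 2401 falls short of 14695.1 but 7⁵ = 16807 reaches it, so n = 5.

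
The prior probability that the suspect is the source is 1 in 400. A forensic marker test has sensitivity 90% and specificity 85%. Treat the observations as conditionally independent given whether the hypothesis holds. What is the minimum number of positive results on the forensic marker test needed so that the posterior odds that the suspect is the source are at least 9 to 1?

Prior odds: 0.0025 ÷ 0.9975 = 1/399.
False-positive rate = 1 − 0.85 = 0.15; likelihood ratio of a positive = 0.9/0.15 = 6.
Target odds = 9.
Need (1/399) × 6ⁿ ≥ 9, i.e. 6ⁿ ≥ 3591.
6⁴ = 1296 falls short of 3591 but 6⁵ = 7776 reaches it, so n = 5.

5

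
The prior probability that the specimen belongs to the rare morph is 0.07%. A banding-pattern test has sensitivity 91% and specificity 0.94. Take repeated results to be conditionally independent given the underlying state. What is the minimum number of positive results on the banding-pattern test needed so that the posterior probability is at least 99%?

5

Prior odds = 0.0007/0.9993 = 7/9993.
False-positive rate = 1 − 0.94 = 0.06; likelihood ratio of a positive = 0.91/0.06 = 91/6.
Target odds: 0.99 ÷ 0.01 = 99.
Need (7/9993) × (91/6)ⁿ ≥ 99, i.e. (91/6)ⁿ ≥ 989307/7.
(91/6)⁴ = 68574961/1296 falls short of 989307/7 but (91/6)⁵ ≈802510 reaches it, so n = 5.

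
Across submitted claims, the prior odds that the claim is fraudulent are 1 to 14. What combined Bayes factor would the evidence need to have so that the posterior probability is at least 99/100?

Prior odds = 1/14.
Target odds = 0.99/0.01 = 99.
Required Bayes factor = 99 ÷ (1/14) = 1386.

1386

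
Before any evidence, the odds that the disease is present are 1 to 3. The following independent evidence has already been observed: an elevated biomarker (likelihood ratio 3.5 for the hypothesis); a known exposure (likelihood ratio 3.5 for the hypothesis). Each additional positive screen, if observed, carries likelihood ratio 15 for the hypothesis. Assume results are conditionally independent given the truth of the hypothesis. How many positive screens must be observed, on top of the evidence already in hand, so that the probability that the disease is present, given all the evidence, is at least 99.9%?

3

Prior odds = 1/3.
Combined Bayes factor of the evidence already in hand = 3.5 × 3.5 = 12.25.
Odds after that evidence = (1/3) × 12.25 = 49/12.
Target odds = 0.999/0.001 = 999.
Need 15ⁿ ≥ 999 ÷ (49/12) = 11988/49.
15² = 225 falls short of 11988/49 but 15³ = 3375 reaches it, so n = 3.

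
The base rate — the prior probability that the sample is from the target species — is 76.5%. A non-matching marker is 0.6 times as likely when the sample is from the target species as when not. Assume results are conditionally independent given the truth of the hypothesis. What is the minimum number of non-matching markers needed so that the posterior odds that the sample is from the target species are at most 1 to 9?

7

Prior odds = 0.765/0.235 = 153/47.
Likelihood ratio per non-matching marker = 0.6.
Target odds = 1/9.
Require 0.6ⁿ ≤ 1/9 ÷ (153/47) = 47/1377.
0.6⁶ = 729/15625 is still above 47/1377 but 0.6⁷ = 2187/78125 is at or below it, so n = 7.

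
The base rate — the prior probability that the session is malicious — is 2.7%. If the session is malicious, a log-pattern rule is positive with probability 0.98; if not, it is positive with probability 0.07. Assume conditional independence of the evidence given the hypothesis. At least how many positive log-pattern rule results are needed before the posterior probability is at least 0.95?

Prior odds: 0.027 ÷ 0.973 = 27/973.
Likelihood ratio of a positive = 0.98/0.07 = 14.
Target odds: 0.95 ÷ 0.05 = 19.
Require 14ⁿ ≥ 19 ÷ (27/973) = 18487/27.
14² = 196 falls short of 18487/27 but 14³ = 2744 reaches it, so n = 3.

3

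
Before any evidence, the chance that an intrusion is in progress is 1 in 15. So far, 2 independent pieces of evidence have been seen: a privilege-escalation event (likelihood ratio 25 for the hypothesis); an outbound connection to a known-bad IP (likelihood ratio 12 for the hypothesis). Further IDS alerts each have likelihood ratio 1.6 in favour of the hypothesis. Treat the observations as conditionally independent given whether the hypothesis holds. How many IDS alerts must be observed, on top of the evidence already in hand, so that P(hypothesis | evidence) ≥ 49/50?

2

Prior odds = (1/15)/(14/15) = 1/14.
Combined Bayes factor of the evidence already in hand = 25 × 12 = 300.
Odds after that evidence = (1/14) × 300 = 150/7.
Target odds = 0.98/0.02 = 49.
Need 1.6ⁿ ≥ 49 ÷ (150/7) = 343/150.
1.6¹ = 1.6 falls short of 343/150 but 1.6² = 2.56 reaches it, so n = 2.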